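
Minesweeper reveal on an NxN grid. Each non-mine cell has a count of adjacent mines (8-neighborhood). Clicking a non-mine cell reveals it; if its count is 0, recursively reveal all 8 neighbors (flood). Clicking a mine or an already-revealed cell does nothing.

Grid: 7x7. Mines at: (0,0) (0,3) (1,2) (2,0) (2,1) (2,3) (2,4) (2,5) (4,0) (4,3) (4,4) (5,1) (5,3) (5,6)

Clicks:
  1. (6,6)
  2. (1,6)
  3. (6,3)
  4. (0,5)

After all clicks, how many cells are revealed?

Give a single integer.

Answer: 8

Derivation:
Click 1 (6,6) count=1: revealed 1 new [(6,6)] -> total=1
Click 2 (1,6) count=1: revealed 1 new [(1,6)] -> total=2
Click 3 (6,3) count=1: revealed 1 new [(6,3)] -> total=3
Click 4 (0,5) count=0: revealed 5 new [(0,4) (0,5) (0,6) (1,4) (1,5)] -> total=8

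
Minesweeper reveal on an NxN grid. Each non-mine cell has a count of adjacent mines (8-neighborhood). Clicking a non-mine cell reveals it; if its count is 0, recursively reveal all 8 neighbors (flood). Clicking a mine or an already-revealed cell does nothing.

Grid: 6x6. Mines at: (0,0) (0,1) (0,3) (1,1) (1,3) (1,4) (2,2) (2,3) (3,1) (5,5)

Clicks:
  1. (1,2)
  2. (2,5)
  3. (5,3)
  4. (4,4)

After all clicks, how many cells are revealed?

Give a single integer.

Click 1 (1,2) count=6: revealed 1 new [(1,2)] -> total=1
Click 2 (2,5) count=1: revealed 1 new [(2,5)] -> total=2
Click 3 (5,3) count=0: revealed 13 new [(3,2) (3,3) (3,4) (4,0) (4,1) (4,2) (4,3) (4,4) (5,0) (5,1) (5,2) (5,3) (5,4)] -> total=15
Click 4 (4,4) count=1: revealed 0 new [(none)] -> total=15

Answer: 15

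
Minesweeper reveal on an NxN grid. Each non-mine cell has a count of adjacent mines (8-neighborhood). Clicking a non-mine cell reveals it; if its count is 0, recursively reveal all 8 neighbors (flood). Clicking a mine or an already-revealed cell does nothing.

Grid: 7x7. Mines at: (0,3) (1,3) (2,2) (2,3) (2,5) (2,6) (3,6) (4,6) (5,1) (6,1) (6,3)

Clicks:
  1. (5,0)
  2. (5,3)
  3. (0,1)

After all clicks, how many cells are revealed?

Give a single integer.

Answer: 14

Derivation:
Click 1 (5,0) count=2: revealed 1 new [(5,0)] -> total=1
Click 2 (5,3) count=1: revealed 1 new [(5,3)] -> total=2
Click 3 (0,1) count=0: revealed 12 new [(0,0) (0,1) (0,2) (1,0) (1,1) (1,2) (2,0) (2,1) (3,0) (3,1) (4,0) (4,1)] -> total=14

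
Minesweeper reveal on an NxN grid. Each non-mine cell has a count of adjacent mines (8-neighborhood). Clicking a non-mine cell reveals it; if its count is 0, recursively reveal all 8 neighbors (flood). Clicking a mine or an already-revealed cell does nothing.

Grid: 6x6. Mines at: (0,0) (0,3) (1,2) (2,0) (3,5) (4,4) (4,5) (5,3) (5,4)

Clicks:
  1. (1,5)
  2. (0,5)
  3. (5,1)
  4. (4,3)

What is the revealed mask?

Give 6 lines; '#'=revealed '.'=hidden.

Answer: ....##
....##
.#####
####..
####..
###...

Derivation:
Click 1 (1,5) count=0: revealed 6 new [(0,4) (0,5) (1,4) (1,5) (2,4) (2,5)] -> total=6
Click 2 (0,5) count=0: revealed 0 new [(none)] -> total=6
Click 3 (5,1) count=0: revealed 14 new [(2,1) (2,2) (2,3) (3,0) (3,1) (3,2) (3,3) (4,0) (4,1) (4,2) (4,3) (5,0) (5,1) (5,2)] -> total=20
Click 4 (4,3) count=3: revealed 0 new [(none)] -> total=20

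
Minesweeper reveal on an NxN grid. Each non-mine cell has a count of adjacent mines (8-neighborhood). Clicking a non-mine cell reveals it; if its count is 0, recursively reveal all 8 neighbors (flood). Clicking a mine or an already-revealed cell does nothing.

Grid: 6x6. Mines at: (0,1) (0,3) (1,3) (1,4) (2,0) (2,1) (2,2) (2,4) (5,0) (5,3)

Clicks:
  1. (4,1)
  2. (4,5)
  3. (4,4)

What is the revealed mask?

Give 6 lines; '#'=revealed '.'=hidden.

Answer: ......
......
......
....##
.#..##
....##

Derivation:
Click 1 (4,1) count=1: revealed 1 new [(4,1)] -> total=1
Click 2 (4,5) count=0: revealed 6 new [(3,4) (3,5) (4,4) (4,5) (5,4) (5,5)] -> total=7
Click 3 (4,4) count=1: revealed 0 new [(none)] -> total=7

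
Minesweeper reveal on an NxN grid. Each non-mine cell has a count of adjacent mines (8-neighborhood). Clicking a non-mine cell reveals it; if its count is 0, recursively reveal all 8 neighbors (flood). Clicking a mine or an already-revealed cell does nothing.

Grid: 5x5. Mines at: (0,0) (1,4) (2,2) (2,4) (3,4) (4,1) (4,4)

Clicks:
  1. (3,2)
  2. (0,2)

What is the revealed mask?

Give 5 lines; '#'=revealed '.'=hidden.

Answer: .###.
.###.
.....
..#..
.....

Derivation:
Click 1 (3,2) count=2: revealed 1 new [(3,2)] -> total=1
Click 2 (0,2) count=0: revealed 6 new [(0,1) (0,2) (0,3) (1,1) (1,2) (1,3)] -> total=7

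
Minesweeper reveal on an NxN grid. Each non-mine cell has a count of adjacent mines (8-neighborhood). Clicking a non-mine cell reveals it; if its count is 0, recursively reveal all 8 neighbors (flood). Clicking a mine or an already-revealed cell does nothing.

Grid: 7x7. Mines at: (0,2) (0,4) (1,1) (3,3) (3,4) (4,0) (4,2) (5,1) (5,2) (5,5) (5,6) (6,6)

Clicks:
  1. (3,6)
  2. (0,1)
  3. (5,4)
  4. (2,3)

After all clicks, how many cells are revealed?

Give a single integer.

Answer: 13

Derivation:
Click 1 (3,6) count=0: revealed 10 new [(0,5) (0,6) (1,5) (1,6) (2,5) (2,6) (3,5) (3,6) (4,5) (4,6)] -> total=10
Click 2 (0,1) count=2: revealed 1 new [(0,1)] -> total=11
Click 3 (5,4) count=1: revealed 1 new [(5,4)] -> total=12
Click 4 (2,3) count=2: revealed 1 new [(2,3)] -> total=13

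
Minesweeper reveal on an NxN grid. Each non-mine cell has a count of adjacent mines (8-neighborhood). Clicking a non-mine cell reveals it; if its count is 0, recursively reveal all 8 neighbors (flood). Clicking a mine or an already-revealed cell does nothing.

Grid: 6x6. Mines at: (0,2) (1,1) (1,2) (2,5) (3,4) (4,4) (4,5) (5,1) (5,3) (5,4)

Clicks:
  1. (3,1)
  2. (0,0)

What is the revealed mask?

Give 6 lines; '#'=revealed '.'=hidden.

Answer: #.....
......
####..
####..
####..
......

Derivation:
Click 1 (3,1) count=0: revealed 12 new [(2,0) (2,1) (2,2) (2,3) (3,0) (3,1) (3,2) (3,3) (4,0) (4,1) (4,2) (4,3)] -> total=12
Click 2 (0,0) count=1: revealed 1 new [(0,0)] -> total=13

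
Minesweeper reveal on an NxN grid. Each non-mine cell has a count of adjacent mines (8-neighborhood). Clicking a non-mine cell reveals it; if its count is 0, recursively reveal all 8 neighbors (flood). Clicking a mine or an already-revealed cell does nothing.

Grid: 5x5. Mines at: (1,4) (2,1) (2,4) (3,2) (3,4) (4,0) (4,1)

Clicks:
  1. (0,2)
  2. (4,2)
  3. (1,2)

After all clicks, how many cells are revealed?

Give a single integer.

Click 1 (0,2) count=0: revealed 8 new [(0,0) (0,1) (0,2) (0,3) (1,0) (1,1) (1,2) (1,3)] -> total=8
Click 2 (4,2) count=2: revealed 1 new [(4,2)] -> total=9
Click 3 (1,2) count=1: revealed 0 new [(none)] -> total=9

Answer: 9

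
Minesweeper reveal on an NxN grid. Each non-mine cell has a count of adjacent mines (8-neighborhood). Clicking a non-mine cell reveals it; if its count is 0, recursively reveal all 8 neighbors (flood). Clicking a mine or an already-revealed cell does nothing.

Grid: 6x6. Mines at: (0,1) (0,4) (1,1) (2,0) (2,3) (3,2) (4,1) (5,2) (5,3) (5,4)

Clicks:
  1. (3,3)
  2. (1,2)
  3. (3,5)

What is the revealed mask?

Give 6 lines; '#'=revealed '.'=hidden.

Answer: ......
..#.##
....##
...###
....##
......

Derivation:
Click 1 (3,3) count=2: revealed 1 new [(3,3)] -> total=1
Click 2 (1,2) count=3: revealed 1 new [(1,2)] -> total=2
Click 3 (3,5) count=0: revealed 8 new [(1,4) (1,5) (2,4) (2,5) (3,4) (3,5) (4,4) (4,5)] -> total=10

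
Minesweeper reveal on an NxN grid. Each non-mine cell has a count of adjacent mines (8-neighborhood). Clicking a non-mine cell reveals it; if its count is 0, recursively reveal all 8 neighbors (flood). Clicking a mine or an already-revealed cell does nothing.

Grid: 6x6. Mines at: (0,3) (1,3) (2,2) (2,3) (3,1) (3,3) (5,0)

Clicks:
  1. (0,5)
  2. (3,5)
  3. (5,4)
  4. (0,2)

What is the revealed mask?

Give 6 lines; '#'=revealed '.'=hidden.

Click 1 (0,5) count=0: revealed 18 new [(0,4) (0,5) (1,4) (1,5) (2,4) (2,5) (3,4) (3,5) (4,1) (4,2) (4,3) (4,4) (4,5) (5,1) (5,2) (5,3) (5,4) (5,5)] -> total=18
Click 2 (3,5) count=0: revealed 0 new [(none)] -> total=18
Click 3 (5,4) count=0: revealed 0 new [(none)] -> total=18
Click 4 (0,2) count=2: revealed 1 new [(0,2)] -> total=19

Answer: ..#.##
....##
....##
....##
.#####
.#####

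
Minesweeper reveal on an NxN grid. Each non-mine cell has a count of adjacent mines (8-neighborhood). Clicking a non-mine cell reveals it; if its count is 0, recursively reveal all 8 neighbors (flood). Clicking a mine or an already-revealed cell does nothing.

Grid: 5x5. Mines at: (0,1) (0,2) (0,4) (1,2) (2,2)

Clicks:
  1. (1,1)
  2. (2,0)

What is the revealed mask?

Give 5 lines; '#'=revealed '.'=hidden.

Answer: .....
##.##
##.##
#####
#####

Derivation:
Click 1 (1,1) count=4: revealed 1 new [(1,1)] -> total=1
Click 2 (2,0) count=0: revealed 17 new [(1,0) (1,3) (1,4) (2,0) (2,1) (2,3) (2,4) (3,0) (3,1) (3,2) (3,3) (3,4) (4,0) (4,1) (4,2) (4,3) (4,4)] -> total=18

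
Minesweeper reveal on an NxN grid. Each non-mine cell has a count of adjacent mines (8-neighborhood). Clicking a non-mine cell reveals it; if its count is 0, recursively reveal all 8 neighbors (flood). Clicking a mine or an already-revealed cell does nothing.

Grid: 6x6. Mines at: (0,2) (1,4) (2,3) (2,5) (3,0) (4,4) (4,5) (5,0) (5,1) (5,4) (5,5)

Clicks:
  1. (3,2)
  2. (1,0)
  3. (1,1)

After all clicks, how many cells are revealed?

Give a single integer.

Answer: 7

Derivation:
Click 1 (3,2) count=1: revealed 1 new [(3,2)] -> total=1
Click 2 (1,0) count=0: revealed 6 new [(0,0) (0,1) (1,0) (1,1) (2,0) (2,1)] -> total=7
Click 3 (1,1) count=1: revealed 0 new [(none)] -> total=7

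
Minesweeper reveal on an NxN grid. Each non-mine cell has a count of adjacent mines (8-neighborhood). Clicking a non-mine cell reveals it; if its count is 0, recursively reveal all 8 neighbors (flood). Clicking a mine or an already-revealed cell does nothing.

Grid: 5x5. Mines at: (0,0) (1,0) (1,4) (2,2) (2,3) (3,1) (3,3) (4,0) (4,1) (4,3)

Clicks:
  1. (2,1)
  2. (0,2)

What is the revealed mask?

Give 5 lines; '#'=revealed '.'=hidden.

Click 1 (2,1) count=3: revealed 1 new [(2,1)] -> total=1
Click 2 (0,2) count=0: revealed 6 new [(0,1) (0,2) (0,3) (1,1) (1,2) (1,3)] -> total=7

Answer: .###.
.###.
.#...
.....
.....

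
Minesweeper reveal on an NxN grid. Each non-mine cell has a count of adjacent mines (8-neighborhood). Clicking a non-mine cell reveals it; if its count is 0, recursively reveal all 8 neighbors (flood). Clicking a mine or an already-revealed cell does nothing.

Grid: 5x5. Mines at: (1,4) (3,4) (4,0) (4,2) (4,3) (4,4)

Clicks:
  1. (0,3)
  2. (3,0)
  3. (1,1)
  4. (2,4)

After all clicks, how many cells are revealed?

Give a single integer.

Click 1 (0,3) count=1: revealed 1 new [(0,3)] -> total=1
Click 2 (3,0) count=1: revealed 1 new [(3,0)] -> total=2
Click 3 (1,1) count=0: revealed 14 new [(0,0) (0,1) (0,2) (1,0) (1,1) (1,2) (1,3) (2,0) (2,1) (2,2) (2,3) (3,1) (3,2) (3,3)] -> total=16
Click 4 (2,4) count=2: revealed 1 new [(2,4)] -> total=17

Answer: 17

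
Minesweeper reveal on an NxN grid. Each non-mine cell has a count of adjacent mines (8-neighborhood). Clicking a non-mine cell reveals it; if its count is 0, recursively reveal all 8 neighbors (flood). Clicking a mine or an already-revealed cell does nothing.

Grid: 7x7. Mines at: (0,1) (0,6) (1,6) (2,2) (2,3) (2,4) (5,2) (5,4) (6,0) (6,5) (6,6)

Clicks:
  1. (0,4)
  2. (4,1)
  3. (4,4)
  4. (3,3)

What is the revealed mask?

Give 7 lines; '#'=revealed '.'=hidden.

Click 1 (0,4) count=0: revealed 8 new [(0,2) (0,3) (0,4) (0,5) (1,2) (1,3) (1,4) (1,5)] -> total=8
Click 2 (4,1) count=1: revealed 1 new [(4,1)] -> total=9
Click 3 (4,4) count=1: revealed 1 new [(4,4)] -> total=10
Click 4 (3,3) count=3: revealed 1 new [(3,3)] -> total=11

Answer: ..####.
..####.
.......
...#...
.#..#..
.......
.......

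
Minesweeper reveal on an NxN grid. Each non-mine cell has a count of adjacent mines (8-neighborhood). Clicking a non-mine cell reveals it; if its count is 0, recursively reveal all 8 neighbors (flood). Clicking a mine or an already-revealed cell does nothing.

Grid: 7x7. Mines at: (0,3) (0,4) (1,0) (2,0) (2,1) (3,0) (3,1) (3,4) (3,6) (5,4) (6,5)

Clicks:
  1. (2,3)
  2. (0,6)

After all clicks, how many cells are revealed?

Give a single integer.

Answer: 7

Derivation:
Click 1 (2,3) count=1: revealed 1 new [(2,3)] -> total=1
Click 2 (0,6) count=0: revealed 6 new [(0,5) (0,6) (1,5) (1,6) (2,5) (2,6)] -> total=7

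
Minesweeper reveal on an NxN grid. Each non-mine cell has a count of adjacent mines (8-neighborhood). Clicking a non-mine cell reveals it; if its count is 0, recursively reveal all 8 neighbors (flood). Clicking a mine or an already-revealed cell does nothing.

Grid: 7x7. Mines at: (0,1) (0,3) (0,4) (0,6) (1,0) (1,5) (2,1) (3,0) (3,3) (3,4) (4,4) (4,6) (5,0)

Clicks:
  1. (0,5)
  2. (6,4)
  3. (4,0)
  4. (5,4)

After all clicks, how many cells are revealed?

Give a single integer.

Click 1 (0,5) count=3: revealed 1 new [(0,5)] -> total=1
Click 2 (6,4) count=0: revealed 15 new [(4,1) (4,2) (4,3) (5,1) (5,2) (5,3) (5,4) (5,5) (5,6) (6,1) (6,2) (6,3) (6,4) (6,5) (6,6)] -> total=16
Click 3 (4,0) count=2: revealed 1 new [(4,0)] -> total=17
Click 4 (5,4) count=1: revealed 0 new [(none)] -> total=17

Answer: 17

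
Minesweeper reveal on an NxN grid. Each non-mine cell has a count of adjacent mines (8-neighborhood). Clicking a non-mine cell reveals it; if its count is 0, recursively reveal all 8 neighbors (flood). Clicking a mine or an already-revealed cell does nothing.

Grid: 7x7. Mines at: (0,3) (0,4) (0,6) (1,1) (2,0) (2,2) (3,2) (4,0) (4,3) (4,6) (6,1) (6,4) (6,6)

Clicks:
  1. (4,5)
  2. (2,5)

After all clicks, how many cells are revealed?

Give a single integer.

Answer: 13

Derivation:
Click 1 (4,5) count=1: revealed 1 new [(4,5)] -> total=1
Click 2 (2,5) count=0: revealed 12 new [(1,3) (1,4) (1,5) (1,6) (2,3) (2,4) (2,5) (2,6) (3,3) (3,4) (3,5) (3,6)] -> total=13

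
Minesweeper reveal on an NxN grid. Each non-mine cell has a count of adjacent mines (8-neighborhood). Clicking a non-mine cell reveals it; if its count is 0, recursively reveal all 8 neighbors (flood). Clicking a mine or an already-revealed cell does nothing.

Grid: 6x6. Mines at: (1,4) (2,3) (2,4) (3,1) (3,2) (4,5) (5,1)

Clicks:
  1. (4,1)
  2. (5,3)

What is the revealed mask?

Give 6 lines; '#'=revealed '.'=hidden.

Click 1 (4,1) count=3: revealed 1 new [(4,1)] -> total=1
Click 2 (5,3) count=0: revealed 6 new [(4,2) (4,3) (4,4) (5,2) (5,3) (5,4)] -> total=7

Answer: ......
......
......
......
.####.
..###.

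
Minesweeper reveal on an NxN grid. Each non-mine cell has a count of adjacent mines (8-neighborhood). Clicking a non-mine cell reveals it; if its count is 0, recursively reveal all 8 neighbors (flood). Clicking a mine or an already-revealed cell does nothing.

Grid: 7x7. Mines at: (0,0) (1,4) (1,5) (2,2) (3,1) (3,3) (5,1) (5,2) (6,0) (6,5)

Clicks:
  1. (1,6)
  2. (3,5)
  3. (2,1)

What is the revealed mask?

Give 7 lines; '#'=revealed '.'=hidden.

Answer: .......
......#
.#..###
....###
....###
....###
.......

Derivation:
Click 1 (1,6) count=1: revealed 1 new [(1,6)] -> total=1
Click 2 (3,5) count=0: revealed 12 new [(2,4) (2,5) (2,6) (3,4) (3,5) (3,6) (4,4) (4,5) (4,6) (5,4) (5,5) (5,6)] -> total=13
Click 3 (2,1) count=2: revealed 1 new [(2,1)] -> total=14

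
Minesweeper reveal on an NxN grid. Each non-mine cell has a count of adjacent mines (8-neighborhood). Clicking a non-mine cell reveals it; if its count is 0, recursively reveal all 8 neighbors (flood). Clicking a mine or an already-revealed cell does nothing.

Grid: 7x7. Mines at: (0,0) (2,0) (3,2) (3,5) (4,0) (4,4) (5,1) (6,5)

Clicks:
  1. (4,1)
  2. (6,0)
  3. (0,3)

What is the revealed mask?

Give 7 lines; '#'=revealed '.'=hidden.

Click 1 (4,1) count=3: revealed 1 new [(4,1)] -> total=1
Click 2 (6,0) count=1: revealed 1 new [(6,0)] -> total=2
Click 3 (0,3) count=0: revealed 18 new [(0,1) (0,2) (0,3) (0,4) (0,5) (0,6) (1,1) (1,2) (1,3) (1,4) (1,5) (1,6) (2,1) (2,2) (2,3) (2,4) (2,5) (2,6)] -> total=20

Answer: .######
.######
.######
.......
.#.....
.......
#......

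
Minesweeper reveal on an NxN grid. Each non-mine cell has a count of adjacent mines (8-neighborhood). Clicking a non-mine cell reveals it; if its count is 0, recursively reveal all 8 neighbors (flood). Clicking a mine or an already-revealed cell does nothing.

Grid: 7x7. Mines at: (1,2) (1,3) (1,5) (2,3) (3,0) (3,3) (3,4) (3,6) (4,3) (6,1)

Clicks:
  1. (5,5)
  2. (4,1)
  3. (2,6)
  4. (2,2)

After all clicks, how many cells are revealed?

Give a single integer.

Answer: 16

Derivation:
Click 1 (5,5) count=0: revealed 13 new [(4,4) (4,5) (4,6) (5,2) (5,3) (5,4) (5,5) (5,6) (6,2) (6,3) (6,4) (6,5) (6,6)] -> total=13
Click 2 (4,1) count=1: revealed 1 new [(4,1)] -> total=14
Click 3 (2,6) count=2: revealed 1 new [(2,6)] -> total=15
Click 4 (2,2) count=4: revealed 1 new [(2,2)] -> total=16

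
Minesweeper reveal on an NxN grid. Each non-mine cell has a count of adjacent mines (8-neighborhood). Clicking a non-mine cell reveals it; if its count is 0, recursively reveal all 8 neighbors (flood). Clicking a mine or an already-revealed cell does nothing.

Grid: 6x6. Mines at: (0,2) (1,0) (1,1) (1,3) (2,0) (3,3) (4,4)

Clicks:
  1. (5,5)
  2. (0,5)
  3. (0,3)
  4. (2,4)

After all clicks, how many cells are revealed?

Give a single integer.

Answer: 10

Derivation:
Click 1 (5,5) count=1: revealed 1 new [(5,5)] -> total=1
Click 2 (0,5) count=0: revealed 8 new [(0,4) (0,5) (1,4) (1,5) (2,4) (2,5) (3,4) (3,5)] -> total=9
Click 3 (0,3) count=2: revealed 1 new [(0,3)] -> total=10
Click 4 (2,4) count=2: revealed 0 new [(none)] -> total=10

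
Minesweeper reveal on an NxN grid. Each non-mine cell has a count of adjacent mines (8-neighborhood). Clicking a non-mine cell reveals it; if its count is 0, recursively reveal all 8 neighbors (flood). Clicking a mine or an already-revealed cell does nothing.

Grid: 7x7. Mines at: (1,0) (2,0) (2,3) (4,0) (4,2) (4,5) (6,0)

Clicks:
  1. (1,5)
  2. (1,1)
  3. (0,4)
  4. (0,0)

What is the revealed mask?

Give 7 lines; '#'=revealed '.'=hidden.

Answer: #######
.######
....###
....###
.......
.......
.......

Derivation:
Click 1 (1,5) count=0: revealed 18 new [(0,1) (0,2) (0,3) (0,4) (0,5) (0,6) (1,1) (1,2) (1,3) (1,4) (1,5) (1,6) (2,4) (2,5) (2,6) (3,4) (3,5) (3,6)] -> total=18
Click 2 (1,1) count=2: revealed 0 new [(none)] -> total=18
Click 3 (0,4) count=0: revealed 0 new [(none)] -> total=18
Click 4 (0,0) count=1: revealed 1 new [(0,0)] -> total=19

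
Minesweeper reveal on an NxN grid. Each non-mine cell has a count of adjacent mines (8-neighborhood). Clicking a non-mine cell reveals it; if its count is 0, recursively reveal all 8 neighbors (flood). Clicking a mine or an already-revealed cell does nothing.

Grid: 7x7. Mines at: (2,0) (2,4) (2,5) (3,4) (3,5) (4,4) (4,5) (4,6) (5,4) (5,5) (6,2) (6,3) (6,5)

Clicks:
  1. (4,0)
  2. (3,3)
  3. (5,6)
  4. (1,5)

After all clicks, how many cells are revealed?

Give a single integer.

Click 1 (4,0) count=0: revealed 31 new [(0,0) (0,1) (0,2) (0,3) (0,4) (0,5) (0,6) (1,0) (1,1) (1,2) (1,3) (1,4) (1,5) (1,6) (2,1) (2,2) (2,3) (3,0) (3,1) (3,2) (3,3) (4,0) (4,1) (4,2) (4,3) (5,0) (5,1) (5,2) (5,3) (6,0) (6,1)] -> total=31
Click 2 (3,3) count=3: revealed 0 new [(none)] -> total=31
Click 3 (5,6) count=4: revealed 1 new [(5,6)] -> total=32
Click 4 (1,5) count=2: revealed 0 new [(none)] -> total=32

Answer: 32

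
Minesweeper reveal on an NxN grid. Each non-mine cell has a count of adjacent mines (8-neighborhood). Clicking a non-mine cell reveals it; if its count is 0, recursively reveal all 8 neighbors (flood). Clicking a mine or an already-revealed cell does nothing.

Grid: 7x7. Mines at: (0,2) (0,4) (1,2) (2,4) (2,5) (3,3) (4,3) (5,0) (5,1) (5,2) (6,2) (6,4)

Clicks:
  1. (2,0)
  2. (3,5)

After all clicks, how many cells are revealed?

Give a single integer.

Answer: 14

Derivation:
Click 1 (2,0) count=0: revealed 13 new [(0,0) (0,1) (1,0) (1,1) (2,0) (2,1) (2,2) (3,0) (3,1) (3,2) (4,0) (4,1) (4,2)] -> total=13
Click 2 (3,5) count=2: revealed 1 new [(3,5)] -> total=14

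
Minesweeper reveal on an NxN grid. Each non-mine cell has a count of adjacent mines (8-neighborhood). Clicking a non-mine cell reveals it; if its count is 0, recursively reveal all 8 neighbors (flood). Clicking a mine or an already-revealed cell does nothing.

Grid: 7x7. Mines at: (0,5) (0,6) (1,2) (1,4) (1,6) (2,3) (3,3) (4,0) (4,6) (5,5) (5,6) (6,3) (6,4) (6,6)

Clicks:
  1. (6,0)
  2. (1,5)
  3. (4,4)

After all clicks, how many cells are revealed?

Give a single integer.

Answer: 8

Derivation:
Click 1 (6,0) count=0: revealed 6 new [(5,0) (5,1) (5,2) (6,0) (6,1) (6,2)] -> total=6
Click 2 (1,5) count=4: revealed 1 new [(1,5)] -> total=7
Click 3 (4,4) count=2: revealed 1 new [(4,4)] -> total=8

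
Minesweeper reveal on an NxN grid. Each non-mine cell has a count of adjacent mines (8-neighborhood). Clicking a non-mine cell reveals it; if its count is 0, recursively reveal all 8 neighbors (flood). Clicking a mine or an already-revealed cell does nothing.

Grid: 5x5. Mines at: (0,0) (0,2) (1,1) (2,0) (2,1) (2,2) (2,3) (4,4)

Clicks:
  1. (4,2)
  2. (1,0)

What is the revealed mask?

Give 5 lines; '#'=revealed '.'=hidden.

Click 1 (4,2) count=0: revealed 8 new [(3,0) (3,1) (3,2) (3,3) (4,0) (4,1) (4,2) (4,3)] -> total=8
Click 2 (1,0) count=4: revealed 1 new [(1,0)] -> total=9

Answer: .....
#....
.....
####.
####.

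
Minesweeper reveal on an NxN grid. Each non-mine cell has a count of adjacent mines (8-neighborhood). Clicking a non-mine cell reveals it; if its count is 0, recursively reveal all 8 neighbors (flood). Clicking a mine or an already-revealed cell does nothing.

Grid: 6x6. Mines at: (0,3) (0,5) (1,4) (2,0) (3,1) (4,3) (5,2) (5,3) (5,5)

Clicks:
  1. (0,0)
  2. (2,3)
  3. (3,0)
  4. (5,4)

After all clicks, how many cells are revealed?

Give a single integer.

Click 1 (0,0) count=0: revealed 6 new [(0,0) (0,1) (0,2) (1,0) (1,1) (1,2)] -> total=6
Click 2 (2,3) count=1: revealed 1 new [(2,3)] -> total=7
Click 3 (3,0) count=2: revealed 1 new [(3,0)] -> total=8
Click 4 (5,4) count=3: revealed 1 new [(5,4)] -> total=9

Answer: 9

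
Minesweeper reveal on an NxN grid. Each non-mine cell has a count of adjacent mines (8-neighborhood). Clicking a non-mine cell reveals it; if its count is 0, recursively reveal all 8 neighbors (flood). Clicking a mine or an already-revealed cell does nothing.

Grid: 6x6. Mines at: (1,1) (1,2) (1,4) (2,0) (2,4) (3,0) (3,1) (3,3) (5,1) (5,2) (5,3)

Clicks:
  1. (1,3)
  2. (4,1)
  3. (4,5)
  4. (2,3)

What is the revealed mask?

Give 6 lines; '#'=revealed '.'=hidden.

Answer: ......
...#..
...#..
....##
.#..##
....##

Derivation:
Click 1 (1,3) count=3: revealed 1 new [(1,3)] -> total=1
Click 2 (4,1) count=4: revealed 1 new [(4,1)] -> total=2
Click 3 (4,5) count=0: revealed 6 new [(3,4) (3,5) (4,4) (4,5) (5,4) (5,5)] -> total=8
Click 4 (2,3) count=4: revealed 1 new [(2,3)] -> total=9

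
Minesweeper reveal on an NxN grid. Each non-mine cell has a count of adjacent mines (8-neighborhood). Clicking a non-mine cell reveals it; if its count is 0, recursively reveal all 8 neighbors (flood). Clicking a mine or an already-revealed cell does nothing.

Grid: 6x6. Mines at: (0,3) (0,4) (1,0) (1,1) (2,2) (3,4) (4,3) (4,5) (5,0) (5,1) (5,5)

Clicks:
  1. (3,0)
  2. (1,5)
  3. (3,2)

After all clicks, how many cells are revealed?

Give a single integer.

Click 1 (3,0) count=0: revealed 6 new [(2,0) (2,1) (3,0) (3,1) (4,0) (4,1)] -> total=6
Click 2 (1,5) count=1: revealed 1 new [(1,5)] -> total=7
Click 3 (3,2) count=2: revealed 1 new [(3,2)] -> total=8

Answer: 8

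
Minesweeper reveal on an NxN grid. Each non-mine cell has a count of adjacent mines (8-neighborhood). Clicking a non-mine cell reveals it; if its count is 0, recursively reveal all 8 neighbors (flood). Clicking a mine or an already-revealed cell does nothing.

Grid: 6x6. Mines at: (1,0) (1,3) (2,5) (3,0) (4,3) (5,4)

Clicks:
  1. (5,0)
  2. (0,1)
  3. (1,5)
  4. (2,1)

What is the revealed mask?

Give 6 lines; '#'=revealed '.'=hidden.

Click 1 (5,0) count=0: revealed 6 new [(4,0) (4,1) (4,2) (5,0) (5,1) (5,2)] -> total=6
Click 2 (0,1) count=1: revealed 1 new [(0,1)] -> total=7
Click 3 (1,5) count=1: revealed 1 new [(1,5)] -> total=8
Click 4 (2,1) count=2: revealed 1 new [(2,1)] -> total=9

Answer: .#....
.....#
.#....
......
###...
###...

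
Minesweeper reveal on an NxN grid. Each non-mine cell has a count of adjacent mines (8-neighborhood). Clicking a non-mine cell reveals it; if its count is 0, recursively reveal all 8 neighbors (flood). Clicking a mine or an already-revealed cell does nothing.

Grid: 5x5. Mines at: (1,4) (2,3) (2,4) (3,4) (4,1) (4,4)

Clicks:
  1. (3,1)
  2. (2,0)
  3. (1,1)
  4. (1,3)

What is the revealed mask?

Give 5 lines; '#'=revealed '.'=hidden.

Click 1 (3,1) count=1: revealed 1 new [(3,1)] -> total=1
Click 2 (2,0) count=0: revealed 13 new [(0,0) (0,1) (0,2) (0,3) (1,0) (1,1) (1,2) (1,3) (2,0) (2,1) (2,2) (3,0) (3,2)] -> total=14
Click 3 (1,1) count=0: revealed 0 new [(none)] -> total=14
Click 4 (1,3) count=3: revealed 0 new [(none)] -> total=14

Answer: ####.
####.
###..
###..
.....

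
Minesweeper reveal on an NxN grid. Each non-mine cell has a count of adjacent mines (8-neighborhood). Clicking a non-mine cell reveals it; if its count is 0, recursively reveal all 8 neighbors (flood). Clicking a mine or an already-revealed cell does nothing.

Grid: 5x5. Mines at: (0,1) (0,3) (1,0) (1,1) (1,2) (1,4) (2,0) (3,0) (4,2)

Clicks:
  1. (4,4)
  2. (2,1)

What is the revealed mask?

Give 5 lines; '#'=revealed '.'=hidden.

Answer: .....
.....
.#.##
...##
...##

Derivation:
Click 1 (4,4) count=0: revealed 6 new [(2,3) (2,4) (3,3) (3,4) (4,3) (4,4)] -> total=6
Click 2 (2,1) count=5: revealed 1 new [(2,1)] -> total=7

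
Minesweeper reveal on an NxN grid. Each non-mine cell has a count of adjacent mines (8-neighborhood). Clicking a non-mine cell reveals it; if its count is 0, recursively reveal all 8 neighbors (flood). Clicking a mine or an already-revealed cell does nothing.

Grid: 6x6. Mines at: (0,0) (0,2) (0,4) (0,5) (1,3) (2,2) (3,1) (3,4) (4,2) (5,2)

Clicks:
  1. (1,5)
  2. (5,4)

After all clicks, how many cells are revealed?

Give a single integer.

Answer: 7

Derivation:
Click 1 (1,5) count=2: revealed 1 new [(1,5)] -> total=1
Click 2 (5,4) count=0: revealed 6 new [(4,3) (4,4) (4,5) (5,3) (5,4) (5,5)] -> total=7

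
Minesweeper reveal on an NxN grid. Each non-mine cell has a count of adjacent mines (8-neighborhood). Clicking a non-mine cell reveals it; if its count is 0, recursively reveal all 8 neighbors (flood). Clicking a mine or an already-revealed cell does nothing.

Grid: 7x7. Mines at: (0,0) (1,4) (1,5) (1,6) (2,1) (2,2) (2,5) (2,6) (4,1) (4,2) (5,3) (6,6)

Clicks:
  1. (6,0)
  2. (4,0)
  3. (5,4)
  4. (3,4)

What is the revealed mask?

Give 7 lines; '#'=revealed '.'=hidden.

Click 1 (6,0) count=0: revealed 6 new [(5,0) (5,1) (5,2) (6,0) (6,1) (6,2)] -> total=6
Click 2 (4,0) count=1: revealed 1 new [(4,0)] -> total=7
Click 3 (5,4) count=1: revealed 1 new [(5,4)] -> total=8
Click 4 (3,4) count=1: revealed 1 new [(3,4)] -> total=9

Answer: .......
.......
.......
....#..
#......
###.#..
###....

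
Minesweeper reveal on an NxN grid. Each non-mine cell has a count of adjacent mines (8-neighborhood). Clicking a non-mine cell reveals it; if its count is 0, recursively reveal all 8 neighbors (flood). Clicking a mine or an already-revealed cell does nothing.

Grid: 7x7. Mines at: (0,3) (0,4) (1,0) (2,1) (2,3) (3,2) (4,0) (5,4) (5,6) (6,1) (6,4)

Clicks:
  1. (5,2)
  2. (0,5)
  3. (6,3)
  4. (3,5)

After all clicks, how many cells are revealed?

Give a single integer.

Answer: 16

Derivation:
Click 1 (5,2) count=1: revealed 1 new [(5,2)] -> total=1
Click 2 (0,5) count=1: revealed 1 new [(0,5)] -> total=2
Click 3 (6,3) count=2: revealed 1 new [(6,3)] -> total=3
Click 4 (3,5) count=0: revealed 13 new [(0,6) (1,4) (1,5) (1,6) (2,4) (2,5) (2,6) (3,4) (3,5) (3,6) (4,4) (4,5) (4,6)] -> total=16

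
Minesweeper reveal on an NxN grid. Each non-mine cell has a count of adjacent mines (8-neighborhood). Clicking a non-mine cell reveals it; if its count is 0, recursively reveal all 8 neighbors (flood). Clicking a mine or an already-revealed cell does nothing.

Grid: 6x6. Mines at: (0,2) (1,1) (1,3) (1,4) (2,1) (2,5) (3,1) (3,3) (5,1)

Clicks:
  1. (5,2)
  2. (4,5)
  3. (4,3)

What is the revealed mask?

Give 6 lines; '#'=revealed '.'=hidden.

Click 1 (5,2) count=1: revealed 1 new [(5,2)] -> total=1
Click 2 (4,5) count=0: revealed 9 new [(3,4) (3,5) (4,2) (4,3) (4,4) (4,5) (5,3) (5,4) (5,5)] -> total=10
Click 3 (4,3) count=1: revealed 0 new [(none)] -> total=10

Answer: ......
......
......
....##
..####
..####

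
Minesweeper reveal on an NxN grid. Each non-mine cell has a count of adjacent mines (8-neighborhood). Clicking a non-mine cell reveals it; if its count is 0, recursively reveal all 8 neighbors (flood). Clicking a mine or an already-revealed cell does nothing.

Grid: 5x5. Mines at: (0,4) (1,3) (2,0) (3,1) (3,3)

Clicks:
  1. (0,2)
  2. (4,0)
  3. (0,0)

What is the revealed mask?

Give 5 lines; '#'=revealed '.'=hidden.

Answer: ###..
###..
.....
.....
#....

Derivation:
Click 1 (0,2) count=1: revealed 1 new [(0,2)] -> total=1
Click 2 (4,0) count=1: revealed 1 new [(4,0)] -> total=2
Click 3 (0,0) count=0: revealed 5 new [(0,0) (0,1) (1,0) (1,1) (1,2)] -> total=7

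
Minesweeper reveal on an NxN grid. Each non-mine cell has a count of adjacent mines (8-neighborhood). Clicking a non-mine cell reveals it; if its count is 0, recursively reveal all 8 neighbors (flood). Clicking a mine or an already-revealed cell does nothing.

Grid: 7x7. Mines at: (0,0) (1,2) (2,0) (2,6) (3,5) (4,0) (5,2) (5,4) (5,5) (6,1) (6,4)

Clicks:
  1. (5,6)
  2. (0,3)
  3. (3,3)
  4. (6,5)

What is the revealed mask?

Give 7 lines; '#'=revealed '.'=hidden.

Answer: ...#...
.......
.####..
.####..
.####..
......#
.....#.

Derivation:
Click 1 (5,6) count=1: revealed 1 new [(5,6)] -> total=1
Click 2 (0,3) count=1: revealed 1 new [(0,3)] -> total=2
Click 3 (3,3) count=0: revealed 12 new [(2,1) (2,2) (2,3) (2,4) (3,1) (3,2) (3,3) (3,4) (4,1) (4,2) (4,3) (4,4)] -> total=14
Click 4 (6,5) count=3: revealed 1 new [(6,5)] -> total=15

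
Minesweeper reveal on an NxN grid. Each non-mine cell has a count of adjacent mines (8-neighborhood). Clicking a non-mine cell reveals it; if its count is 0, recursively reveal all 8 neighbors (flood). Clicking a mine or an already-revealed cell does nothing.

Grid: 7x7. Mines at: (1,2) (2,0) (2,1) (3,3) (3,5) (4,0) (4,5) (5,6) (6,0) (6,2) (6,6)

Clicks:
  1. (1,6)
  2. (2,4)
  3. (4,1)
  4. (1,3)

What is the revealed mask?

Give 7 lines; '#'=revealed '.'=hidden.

Click 1 (1,6) count=0: revealed 12 new [(0,3) (0,4) (0,5) (0,6) (1,3) (1,4) (1,5) (1,6) (2,3) (2,4) (2,5) (2,6)] -> total=12
Click 2 (2,4) count=2: revealed 0 new [(none)] -> total=12
Click 3 (4,1) count=1: revealed 1 new [(4,1)] -> total=13
Click 4 (1,3) count=1: revealed 0 new [(none)] -> total=13

Answer: ...####
...####
...####
.......
.#.....
.......
.......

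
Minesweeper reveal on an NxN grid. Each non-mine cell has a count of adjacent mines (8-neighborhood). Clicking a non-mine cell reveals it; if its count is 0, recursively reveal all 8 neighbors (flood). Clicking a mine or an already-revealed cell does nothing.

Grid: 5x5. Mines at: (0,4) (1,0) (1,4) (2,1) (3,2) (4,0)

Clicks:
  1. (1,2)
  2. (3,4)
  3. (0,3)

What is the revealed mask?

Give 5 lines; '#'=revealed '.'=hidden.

Answer: ...#.
..#..
...##
...##
...##

Derivation:
Click 1 (1,2) count=1: revealed 1 new [(1,2)] -> total=1
Click 2 (3,4) count=0: revealed 6 new [(2,3) (2,4) (3,3) (3,4) (4,3) (4,4)] -> total=7
Click 3 (0,3) count=2: revealed 1 new [(0,3)] -> total=8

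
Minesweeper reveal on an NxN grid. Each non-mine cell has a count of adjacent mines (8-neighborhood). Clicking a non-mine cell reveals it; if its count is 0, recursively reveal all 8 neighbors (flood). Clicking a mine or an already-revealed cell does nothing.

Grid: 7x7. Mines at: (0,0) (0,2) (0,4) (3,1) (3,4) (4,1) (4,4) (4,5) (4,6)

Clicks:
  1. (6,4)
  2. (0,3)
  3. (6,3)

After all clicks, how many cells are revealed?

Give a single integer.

Click 1 (6,4) count=0: revealed 14 new [(5,0) (5,1) (5,2) (5,3) (5,4) (5,5) (5,6) (6,0) (6,1) (6,2) (6,3) (6,4) (6,5) (6,6)] -> total=14
Click 2 (0,3) count=2: revealed 1 new [(0,3)] -> total=15
Click 3 (6,3) count=0: revealed 0 new [(none)] -> total=15

Answer: 15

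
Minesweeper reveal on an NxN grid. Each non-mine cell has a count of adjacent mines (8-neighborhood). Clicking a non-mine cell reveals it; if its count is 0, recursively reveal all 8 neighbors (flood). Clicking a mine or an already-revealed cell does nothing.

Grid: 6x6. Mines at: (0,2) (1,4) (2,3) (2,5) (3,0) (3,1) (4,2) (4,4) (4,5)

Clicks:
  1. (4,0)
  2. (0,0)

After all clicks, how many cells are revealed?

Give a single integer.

Click 1 (4,0) count=2: revealed 1 new [(4,0)] -> total=1
Click 2 (0,0) count=0: revealed 6 new [(0,0) (0,1) (1,0) (1,1) (2,0) (2,1)] -> total=7

Answer: 7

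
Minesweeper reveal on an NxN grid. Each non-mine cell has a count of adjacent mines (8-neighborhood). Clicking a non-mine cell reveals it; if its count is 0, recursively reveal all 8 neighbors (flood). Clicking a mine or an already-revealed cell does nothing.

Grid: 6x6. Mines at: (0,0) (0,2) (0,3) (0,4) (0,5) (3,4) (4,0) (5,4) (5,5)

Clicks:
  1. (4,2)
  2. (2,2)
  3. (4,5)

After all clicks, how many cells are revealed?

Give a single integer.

Answer: 19

Derivation:
Click 1 (4,2) count=0: revealed 18 new [(1,0) (1,1) (1,2) (1,3) (2,0) (2,1) (2,2) (2,3) (3,0) (3,1) (3,2) (3,3) (4,1) (4,2) (4,3) (5,1) (5,2) (5,3)] -> total=18
Click 2 (2,2) count=0: revealed 0 new [(none)] -> total=18
Click 3 (4,5) count=3: revealed 1 new [(4,5)] -> total=19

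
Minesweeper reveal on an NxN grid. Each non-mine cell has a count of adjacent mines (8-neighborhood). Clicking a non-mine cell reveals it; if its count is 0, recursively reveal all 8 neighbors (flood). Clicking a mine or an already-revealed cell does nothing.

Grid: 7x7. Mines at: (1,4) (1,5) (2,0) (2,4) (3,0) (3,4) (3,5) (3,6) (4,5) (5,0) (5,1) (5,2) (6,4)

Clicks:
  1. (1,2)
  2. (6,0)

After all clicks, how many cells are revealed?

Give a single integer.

Answer: 18

Derivation:
Click 1 (1,2) count=0: revealed 17 new [(0,0) (0,1) (0,2) (0,3) (1,0) (1,1) (1,2) (1,3) (2,1) (2,2) (2,3) (3,1) (3,2) (3,3) (4,1) (4,2) (4,3)] -> total=17
Click 2 (6,0) count=2: revealed 1 new [(6,0)] -> total=18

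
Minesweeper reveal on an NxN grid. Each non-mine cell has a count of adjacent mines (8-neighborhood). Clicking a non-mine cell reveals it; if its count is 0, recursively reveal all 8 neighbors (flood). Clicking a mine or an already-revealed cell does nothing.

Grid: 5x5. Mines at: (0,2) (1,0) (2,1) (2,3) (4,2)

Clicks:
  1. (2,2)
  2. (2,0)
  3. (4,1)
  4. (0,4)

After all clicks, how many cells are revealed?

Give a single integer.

Answer: 7

Derivation:
Click 1 (2,2) count=2: revealed 1 new [(2,2)] -> total=1
Click 2 (2,0) count=2: revealed 1 new [(2,0)] -> total=2
Click 3 (4,1) count=1: revealed 1 new [(4,1)] -> total=3
Click 4 (0,4) count=0: revealed 4 new [(0,3) (0,4) (1,3) (1,4)] -> total=7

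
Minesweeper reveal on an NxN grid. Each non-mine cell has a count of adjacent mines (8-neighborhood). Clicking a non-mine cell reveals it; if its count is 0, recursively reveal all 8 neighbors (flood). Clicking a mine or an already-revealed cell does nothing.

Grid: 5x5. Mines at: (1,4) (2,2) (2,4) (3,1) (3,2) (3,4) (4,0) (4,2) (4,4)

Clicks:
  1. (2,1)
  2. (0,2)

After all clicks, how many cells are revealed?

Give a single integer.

Click 1 (2,1) count=3: revealed 1 new [(2,1)] -> total=1
Click 2 (0,2) count=0: revealed 9 new [(0,0) (0,1) (0,2) (0,3) (1,0) (1,1) (1,2) (1,3) (2,0)] -> total=10

Answer: 10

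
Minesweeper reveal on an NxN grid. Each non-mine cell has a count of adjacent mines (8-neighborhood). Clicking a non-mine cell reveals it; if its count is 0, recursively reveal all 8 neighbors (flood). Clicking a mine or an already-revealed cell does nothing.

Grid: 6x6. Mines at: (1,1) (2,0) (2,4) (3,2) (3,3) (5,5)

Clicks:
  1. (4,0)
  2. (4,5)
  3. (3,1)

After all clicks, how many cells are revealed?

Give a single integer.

Click 1 (4,0) count=0: revealed 12 new [(3,0) (3,1) (4,0) (4,1) (4,2) (4,3) (4,4) (5,0) (5,1) (5,2) (5,3) (5,4)] -> total=12
Click 2 (4,5) count=1: revealed 1 new [(4,5)] -> total=13
Click 3 (3,1) count=2: revealed 0 new [(none)] -> total=13

Answer: 13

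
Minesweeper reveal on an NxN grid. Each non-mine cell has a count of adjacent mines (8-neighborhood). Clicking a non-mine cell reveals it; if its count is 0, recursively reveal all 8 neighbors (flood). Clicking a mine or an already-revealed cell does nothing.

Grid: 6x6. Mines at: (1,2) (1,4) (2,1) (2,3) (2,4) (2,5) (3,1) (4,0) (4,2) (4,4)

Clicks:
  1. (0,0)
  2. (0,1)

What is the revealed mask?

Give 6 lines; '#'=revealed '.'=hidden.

Click 1 (0,0) count=0: revealed 4 new [(0,0) (0,1) (1,0) (1,1)] -> total=4
Click 2 (0,1) count=1: revealed 0 new [(none)] -> total=4

Answer: ##....
##....
......
......
......
......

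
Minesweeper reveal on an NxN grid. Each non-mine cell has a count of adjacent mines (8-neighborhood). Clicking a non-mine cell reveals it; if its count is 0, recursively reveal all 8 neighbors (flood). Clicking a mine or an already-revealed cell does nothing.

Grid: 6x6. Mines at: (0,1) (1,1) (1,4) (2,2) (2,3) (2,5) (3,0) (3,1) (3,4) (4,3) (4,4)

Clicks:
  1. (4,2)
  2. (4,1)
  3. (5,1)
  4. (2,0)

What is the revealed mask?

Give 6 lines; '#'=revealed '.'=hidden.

Answer: ......
......
#.....
......
###...
###...

Derivation:
Click 1 (4,2) count=2: revealed 1 new [(4,2)] -> total=1
Click 2 (4,1) count=2: revealed 1 new [(4,1)] -> total=2
Click 3 (5,1) count=0: revealed 4 new [(4,0) (5,0) (5,1) (5,2)] -> total=6
Click 4 (2,0) count=3: revealed 1 new [(2,0)] -> total=7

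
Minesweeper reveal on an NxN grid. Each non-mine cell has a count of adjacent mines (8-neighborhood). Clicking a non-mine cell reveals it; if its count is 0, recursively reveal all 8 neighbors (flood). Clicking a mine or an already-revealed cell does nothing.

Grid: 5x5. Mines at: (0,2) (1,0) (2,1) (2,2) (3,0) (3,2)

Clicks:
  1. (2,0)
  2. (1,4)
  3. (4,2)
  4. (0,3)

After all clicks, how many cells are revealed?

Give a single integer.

Click 1 (2,0) count=3: revealed 1 new [(2,0)] -> total=1
Click 2 (1,4) count=0: revealed 10 new [(0,3) (0,4) (1,3) (1,4) (2,3) (2,4) (3,3) (3,4) (4,3) (4,4)] -> total=11
Click 3 (4,2) count=1: revealed 1 new [(4,2)] -> total=12
Click 4 (0,3) count=1: revealed 0 new [(none)] -> total=12

Answer: 12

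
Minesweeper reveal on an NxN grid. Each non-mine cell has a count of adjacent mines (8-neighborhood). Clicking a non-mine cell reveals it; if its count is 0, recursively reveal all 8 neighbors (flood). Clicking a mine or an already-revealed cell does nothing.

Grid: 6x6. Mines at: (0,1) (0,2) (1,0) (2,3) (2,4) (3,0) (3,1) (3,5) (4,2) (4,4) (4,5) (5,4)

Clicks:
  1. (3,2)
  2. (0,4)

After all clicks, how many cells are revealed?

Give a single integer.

Answer: 7

Derivation:
Click 1 (3,2) count=3: revealed 1 new [(3,2)] -> total=1
Click 2 (0,4) count=0: revealed 6 new [(0,3) (0,4) (0,5) (1,3) (1,4) (1,5)] -> total=7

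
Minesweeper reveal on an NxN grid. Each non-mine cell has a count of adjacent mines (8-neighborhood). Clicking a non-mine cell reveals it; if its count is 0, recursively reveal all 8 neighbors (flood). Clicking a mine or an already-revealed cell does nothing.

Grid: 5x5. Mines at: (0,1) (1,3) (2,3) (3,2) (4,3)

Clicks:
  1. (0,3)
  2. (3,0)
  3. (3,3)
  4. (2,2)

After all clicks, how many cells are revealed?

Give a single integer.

Answer: 11

Derivation:
Click 1 (0,3) count=1: revealed 1 new [(0,3)] -> total=1
Click 2 (3,0) count=0: revealed 8 new [(1,0) (1,1) (2,0) (2,1) (3,0) (3,1) (4,0) (4,1)] -> total=9
Click 3 (3,3) count=3: revealed 1 new [(3,3)] -> total=10
Click 4 (2,2) count=3: revealed 1 new [(2,2)] -> total=11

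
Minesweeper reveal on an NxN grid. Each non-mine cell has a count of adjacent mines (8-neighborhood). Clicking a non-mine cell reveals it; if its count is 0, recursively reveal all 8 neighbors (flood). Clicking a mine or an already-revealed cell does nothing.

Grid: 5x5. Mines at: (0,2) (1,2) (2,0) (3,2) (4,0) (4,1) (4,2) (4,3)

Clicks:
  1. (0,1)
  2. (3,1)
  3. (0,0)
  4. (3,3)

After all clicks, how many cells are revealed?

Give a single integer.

Click 1 (0,1) count=2: revealed 1 new [(0,1)] -> total=1
Click 2 (3,1) count=5: revealed 1 new [(3,1)] -> total=2
Click 3 (0,0) count=0: revealed 3 new [(0,0) (1,0) (1,1)] -> total=5
Click 4 (3,3) count=3: revealed 1 new [(3,3)] -> total=6

Answer: 6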